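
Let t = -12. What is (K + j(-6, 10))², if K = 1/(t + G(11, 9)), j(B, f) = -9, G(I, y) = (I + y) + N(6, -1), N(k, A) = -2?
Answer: 2809/36 ≈ 78.028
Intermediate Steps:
G(I, y) = -2 + I + y (G(I, y) = (I + y) - 2 = -2 + I + y)
K = ⅙ (K = 1/(-12 + (-2 + 11 + 9)) = 1/(-12 + 18) = 1/6 = ⅙ ≈ 0.16667)
(K + j(-6, 10))² = (⅙ - 9)² = (-53/6)² = 2809/36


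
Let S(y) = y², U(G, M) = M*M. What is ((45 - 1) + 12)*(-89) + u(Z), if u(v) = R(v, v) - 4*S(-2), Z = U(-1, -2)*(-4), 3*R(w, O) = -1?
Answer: -15001/3 ≈ -5000.3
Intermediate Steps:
U(G, M) = M²
R(w, O) = -⅓ (R(w, O) = (⅓)*(-1) = -⅓)
Z = -16 (Z = (-2)²*(-4) = 4*(-4) = -16)
u(v) = -49/3 (u(v) = -⅓ - 4*(-2)² = -⅓ - 4*4 = -⅓ - 16 = -49/3)
((45 - 1) + 12)*(-89) + u(Z) = ((45 - 1) + 12)*(-89) - 49/3 = (44 + 12)*(-89) - 49/3 = 56*(-89) - 49/3 = -4984 - 49/3 = -15001/3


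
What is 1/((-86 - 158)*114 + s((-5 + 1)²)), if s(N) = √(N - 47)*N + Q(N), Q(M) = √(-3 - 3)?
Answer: 1/(-27816 + I*√6 + 16*I*√31) ≈ -3.595e-5 - 1.183e-7*I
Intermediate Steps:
Q(M) = I*√6 (Q(M) = √(-6) = I*√6)
s(N) = I*√6 + N*√(-47 + N) (s(N) = √(N - 47)*N + I*√6 = √(-47 + N)*N + I*√6 = N*√(-47 + N) + I*√6 = I*√6 + N*√(-47 + N))
1/((-86 - 158)*114 + s((-5 + 1)²)) = 1/((-86 - 158)*114 + (I*√6 + (-5 + 1)²*√(-47 + (-5 + 1)²))) = 1/(-244*114 + (I*√6 + (-4)²*√(-47 + (-4)²))) = 1/(-27816 + (I*√6 + 16*√(-47 + 16))) = 1/(-27816 + (I*√6 + 16*√(-31))) = 1/(-27816 + (I*√6 + 16*(I*√31))) = 1/(-27816 + (I*√6 + 16*I*√31)) = 1/(-27816 + I*√6 + 16*I*√31)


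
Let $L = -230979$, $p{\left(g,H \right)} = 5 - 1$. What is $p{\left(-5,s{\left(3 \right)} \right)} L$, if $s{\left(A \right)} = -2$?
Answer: $-923916$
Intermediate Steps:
$p{\left(g,H \right)} = 4$ ($p{\left(g,H \right)} = 5 - 1 = 4$)
$p{\left(-5,s{\left(3 \right)} \right)} L = 4 \left(-230979\right) = -923916$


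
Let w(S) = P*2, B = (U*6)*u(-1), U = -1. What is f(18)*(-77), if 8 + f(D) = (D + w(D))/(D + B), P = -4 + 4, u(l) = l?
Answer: 2233/4 ≈ 558.25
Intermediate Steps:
P = 0
B = 6 (B = -1*6*(-1) = -6*(-1) = 6)
w(S) = 0 (w(S) = 0*2 = 0)
f(D) = -8 + D/(6 + D) (f(D) = -8 + (D + 0)/(D + 6) = -8 + D/(6 + D))
f(18)*(-77) = ((-48 - 7*18)/(6 + 18))*(-77) = ((-48 - 126)/24)*(-77) = ((1/24)*(-174))*(-77) = -29/4*(-77) = 2233/4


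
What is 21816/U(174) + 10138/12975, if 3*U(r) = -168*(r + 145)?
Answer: -12744671/28973175 ≈ -0.43988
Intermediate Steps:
U(r) = -8120 - 56*r (U(r) = (-168*(r + 145))/3 = (-168*(145 + r))/3 = (-24360 - 168*r)/3 = -8120 - 56*r)
21816/U(174) + 10138/12975 = 21816/(-8120 - 56*174) + 10138/12975 = 21816/(-8120 - 9744) + 10138*(1/12975) = 21816/(-17864) + 10138/12975 = 21816*(-1/17864) + 10138/12975 = -2727/2233 + 10138/12975 = -12744671/28973175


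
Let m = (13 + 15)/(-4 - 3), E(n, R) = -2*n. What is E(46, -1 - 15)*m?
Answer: 368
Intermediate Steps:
m = -4 (m = 28/(-7) = 28*(-⅐) = -4)
E(46, -1 - 15)*m = -2*46*(-4) = -92*(-4) = 368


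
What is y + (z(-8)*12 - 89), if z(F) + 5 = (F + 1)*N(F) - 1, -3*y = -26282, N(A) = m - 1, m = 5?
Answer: 24791/3 ≈ 8263.7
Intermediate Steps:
N(A) = 4 (N(A) = 5 - 1 = 4)
y = 26282/3 (y = -⅓*(-26282) = 26282/3 ≈ 8760.7)
z(F) = -2 + 4*F (z(F) = -5 + ((F + 1)*4 - 1) = -5 + ((1 + F)*4 - 1) = -5 + ((4 + 4*F) - 1) = -5 + (3 + 4*F) = -2 + 4*F)
y + (z(-8)*12 - 89) = 26282/3 + ((-2 + 4*(-8))*12 - 89) = 26282/3 + ((-2 - 32)*12 - 89) = 26282/3 + (-34*12 - 89) = 26282/3 + (-408 - 89) = 26282/3 - 497 = 24791/3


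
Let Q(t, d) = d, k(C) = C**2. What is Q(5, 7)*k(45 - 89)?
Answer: 13552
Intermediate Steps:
Q(5, 7)*k(45 - 89) = 7*(45 - 89)**2 = 7*(-44)**2 = 7*1936 = 13552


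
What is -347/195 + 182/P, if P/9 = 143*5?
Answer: -11269/6435 ≈ -1.7512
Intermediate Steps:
P = 6435 (P = 9*(143*5) = 9*715 = 6435)
-347/195 + 182/P = -347/195 + 182/6435 = -347*1/195 + 182*(1/6435) = -347/195 + 14/495 = -11269/6435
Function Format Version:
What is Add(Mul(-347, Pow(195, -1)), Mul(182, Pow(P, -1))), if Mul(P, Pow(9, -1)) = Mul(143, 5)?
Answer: Rational(-11269, 6435) ≈ -1.7512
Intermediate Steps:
P = 6435 (P = Mul(9, Mul(143, 5)) = Mul(9, 715) = 6435)
Add(Mul(-347, Pow(195, -1)), Mul(182, Pow(P, -1))) = Add(Mul(-347, Pow(195, -1)), Mul(182, Pow(6435, -1))) = Add(Mul(-347, Rational(1, 195)), Mul(182, Rational(1, 6435))) = Add(Rational(-347, 195), Rational(14, 495)) = Rational(-11269, 6435)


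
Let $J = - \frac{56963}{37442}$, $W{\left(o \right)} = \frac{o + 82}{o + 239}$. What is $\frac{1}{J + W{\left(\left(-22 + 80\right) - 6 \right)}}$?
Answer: $- \frac{112326}{119165} \approx -0.94261$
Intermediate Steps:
$W{\left(o \right)} = \frac{82 + o}{239 + o}$
$J = - \frac{56963}{37442}$ ($J = \left(-56963\right) \frac{1}{37442} = - \frac{56963}{37442} \approx -1.5214$)
$\frac{1}{J + W{\left(\left(-22 + 80\right) - 6 \right)}} = \frac{1}{- \frac{56963}{37442} + \frac{82 + \left(\left(-22 + 80\right) - 6\right)}{239 + \left(\left(-22 + 80\right) - 6\right)}} = \frac{1}{- \frac{56963}{37442} + \frac{82 + \left(58 - 6\right)}{239 + \left(58 - 6\right)}} = \frac{1}{- \frac{56963}{37442} + \frac{82 + 52}{239 + 52}} = \frac{1}{- \frac{56963}{37442} + \frac{1}{291} \cdot 134} = \frac{1}{- \frac{56963}{37442} + \frac{134}{291}} = \frac{1}{- \frac{119165}{112326}} = - \frac{112326}{119165}$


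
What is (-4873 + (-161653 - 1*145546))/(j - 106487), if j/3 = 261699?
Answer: -156036/339305 ≈ -0.45987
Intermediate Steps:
j = 785097 (j = 3*261699 = 785097)
(-4873 + (-161653 - 1*145546))/(j - 106487) = (-4873 + (-161653 - 1*145546))/(785097 - 106487) = (-4873 + (-161653 - 145546))/678610 = (-4873 - 307199)*(1/678610) = -312072*1/678610 = -156036/339305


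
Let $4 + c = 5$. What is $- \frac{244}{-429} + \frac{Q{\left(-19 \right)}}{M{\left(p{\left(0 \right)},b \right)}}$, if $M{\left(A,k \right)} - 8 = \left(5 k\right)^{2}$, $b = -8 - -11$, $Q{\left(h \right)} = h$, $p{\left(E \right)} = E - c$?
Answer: $\frac{48701}{99957} \approx 0.48722$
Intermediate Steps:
$c = 1$ ($c = -4 + 5 = 1$)
$p{\left(E \right)} = -1 + E$ ($p{\left(E \right)} = E - 1 = -1 + E$)
$b = 3$ ($b = -8 + 11 = 3$)
$M{\left(A,k \right)} = 8 + 25 k^{2}$ ($M{\left(A,k \right)} = 8 + \left(5 k\right)^{2} = 8 + 25 k^{2}$)
$- \frac{244}{-429} + \frac{Q{\left(-19 \right)}}{M{\left(p{\left(0 \right)},b \right)}} = - \frac{244}{-429} - \frac{19}{8 + 25 \cdot 3^{2}} = \left(-244\right) \left(- \frac{1}{429}\right) - \frac{19}{8 + 25 \cdot 9} = \frac{244}{429} - \frac{19}{8 + 225} = \frac{244}{429} - \frac{19}{233} = \frac{48701}{99957}$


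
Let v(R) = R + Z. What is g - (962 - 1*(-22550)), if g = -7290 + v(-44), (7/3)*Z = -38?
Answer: -216036/7 ≈ -30862.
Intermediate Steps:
Z = -114/7 (Z = (3/7)*(-38) = -114/7 ≈ -16.286)
v(R) = -114/7 + R (v(R) = R - 114/7 = -114/7 + R)
g = -51452/7 (g = -7290 + (-114/7 - 44) = -7290 - 422/7 = -51452/7 ≈ -7350.3)
g - (962 - 1*(-22550)) = -51452/7 - (962 - 1*(-22550)) = -51452/7 - (962 + 22550) = -51452/7 - 1*23512 = -51452/7 - 23512 = -216036/7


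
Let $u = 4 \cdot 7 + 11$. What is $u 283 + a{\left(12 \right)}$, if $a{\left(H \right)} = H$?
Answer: $11049$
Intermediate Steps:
$u = 39$ ($u = 28 + 11 = 39$)
$u 283 + a{\left(12 \right)} = 39 \cdot 283 + 12 = 11037 + 12 = 11049$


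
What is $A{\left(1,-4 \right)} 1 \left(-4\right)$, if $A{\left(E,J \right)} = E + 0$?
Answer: $-4$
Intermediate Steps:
$A{\left(E,J \right)} = E$
$A{\left(1,-4 \right)} 1 \left(-4\right) = 1 \cdot 1 \left(-4\right) = 1 \left(-4\right) = -4$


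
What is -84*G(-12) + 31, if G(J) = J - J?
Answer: 31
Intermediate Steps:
G(J) = 0
-84*G(-12) + 31 = -84*0 + 31 = 0 + 31 = 31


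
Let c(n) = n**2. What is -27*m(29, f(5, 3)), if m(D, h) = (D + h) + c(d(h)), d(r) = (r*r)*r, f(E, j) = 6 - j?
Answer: -20547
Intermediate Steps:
d(r) = r**3 (d(r) = r**2*r = r**3)
m(D, h) = D + h + h**6 (m(D, h) = (D + h) + (h**3)**2 = (D + h) + h**6 = D + h + h**6)
-27*m(29, f(5, 3)) = -27*(29 + (6 - 1*3) + (6 - 1*3)**6) = -27*(29 + (6 - 3) + (6 - 3)**6) = -27*(29 + 3 + 3**6) = -27*(29 + 3 + 729) = -27*761 = -20547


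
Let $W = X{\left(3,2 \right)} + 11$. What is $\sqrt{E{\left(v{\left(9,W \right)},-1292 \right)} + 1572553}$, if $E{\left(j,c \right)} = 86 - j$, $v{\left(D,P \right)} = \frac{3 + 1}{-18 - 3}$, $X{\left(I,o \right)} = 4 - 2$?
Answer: $\frac{\sqrt{693533883}}{21} \approx 1254.0$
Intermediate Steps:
$X{\left(I,o \right)} = 2$ ($X{\left(I,o \right)} = 4 - 2 = 2$)
$W = 13$ ($W = 2 + 11 = 13$)
$v{\left(D,P \right)} = - \frac{4}{21}$ ($v{\left(D,P \right)} = \frac{4}{-21} = 4 \left(- \frac{1}{21}\right) = - \frac{4}{21}$)
$\sqrt{E{\left(v{\left(9,W \right)},-1292 \right)} + 1572553} = \sqrt{\left(86 - - \frac{4}{21}\right) + 1572553} = \sqrt{\left(86 + \frac{4}{21}\right) + 1572553} = \sqrt{\frac{1810}{21} + 1572553} = \sqrt{\frac{33025423}{21}} = \frac{\sqrt{693533883}}{21}$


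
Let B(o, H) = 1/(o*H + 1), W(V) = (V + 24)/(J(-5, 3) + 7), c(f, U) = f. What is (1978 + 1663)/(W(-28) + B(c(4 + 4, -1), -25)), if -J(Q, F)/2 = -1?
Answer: -6521031/805 ≈ -8100.7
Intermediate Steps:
J(Q, F) = 2 (J(Q, F) = -2*(-1) = 2)
W(V) = 8/3 + V/9 (W(V) = (V + 24)/(2 + 7) = (24 + V)/9 = (24 + V)*(⅑) = 8/3 + V/9)
B(o, H) = 1/(1 + H*o) (B(o, H) = 1/(H*o + 1) = 1/(1 + H*o))
(1978 + 1663)/(W(-28) + B(c(4 + 4, -1), -25)) = (1978 + 1663)/((8/3 + (⅑)*(-28)) + 1/(1 - 25*(4 + 4))) = 3641/((8/3 - 28/9) + 1/(1 - 25*8)) = 3641/(-4/9 + 1/(1 - 200)) = 3641/(-4/9 + 1/(-199)) = 3641/(-4/9 - 1/199) = 3641/(-805/1791) = 3641*(-1791/805) = -6521031/805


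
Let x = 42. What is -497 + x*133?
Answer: 5089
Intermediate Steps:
-497 + x*133 = -497 + 42*133 = -497 + 5586 = 5089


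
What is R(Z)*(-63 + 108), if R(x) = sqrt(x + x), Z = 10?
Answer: 90*sqrt(5) ≈ 201.25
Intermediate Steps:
R(x) = sqrt(2)*sqrt(x) (R(x) = sqrt(2*x) = sqrt(2)*sqrt(x))
R(Z)*(-63 + 108) = (sqrt(2)*sqrt(10))*(-63 + 108) = (2*sqrt(5))*45 = 90*sqrt(5)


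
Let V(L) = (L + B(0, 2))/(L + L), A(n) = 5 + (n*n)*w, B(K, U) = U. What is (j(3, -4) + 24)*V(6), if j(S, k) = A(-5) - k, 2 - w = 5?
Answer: -28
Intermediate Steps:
w = -3 (w = 2 - 1*5 = 2 - 5 = -3)
A(n) = 5 - 3*n² (A(n) = 5 + (n*n)*(-3) = 5 + n²*(-3) = 5 - 3*n²)
V(L) = (2 + L)/(2*L) (V(L) = (L + 2)/(L + L) = (2 + L)/((2*L)) = (2 + L)*(1/(2*L)) = (2 + L)/(2*L))
j(S, k) = -70 - k (j(S, k) = (5 - 3*(-5)²) - k = (5 - 3*25) - k = (5 - 75) - k = -70 - k)
(j(3, -4) + 24)*V(6) = ((-70 - 1*(-4)) + 24)*((½)*(2 + 6)/6) = ((-70 + 4) + 24)*((½)*(⅙)*8) = (-66 + 24)*(⅔) = -42*⅔ = -28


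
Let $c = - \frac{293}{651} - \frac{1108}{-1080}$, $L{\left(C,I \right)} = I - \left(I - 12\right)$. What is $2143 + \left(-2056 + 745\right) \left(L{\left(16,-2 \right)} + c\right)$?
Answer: $- \frac{280137113}{19530} \approx -14344.0$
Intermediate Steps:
$L{\left(C,I \right)} = 12$ ($L{\left(C,I \right)} = I - \left(-12 + I\right) = 12$)
$c = \frac{33739}{58590}$ ($c = \left(-293\right) \frac{1}{651} - - \frac{277}{270} = - \frac{293}{651} + \frac{277}{270} = \frac{33739}{58590} \approx 0.57585$)
$2143 + \left(-2056 + 745\right) \left(L{\left(16,-2 \right)} + c\right) = 2143 + \left(-2056 + 745\right) \left(12 + \frac{33739}{58590}\right) = 2143 - \frac{321989903}{19530} = - \frac{280137113}{19530}$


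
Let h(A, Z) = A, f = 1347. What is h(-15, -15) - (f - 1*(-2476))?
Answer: -3838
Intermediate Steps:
h(-15, -15) - (f - 1*(-2476)) = -15 - (1347 - 1*(-2476)) = -15 - (1347 + 2476) = -15 - 1*3823 = -15 - 3823 = -3838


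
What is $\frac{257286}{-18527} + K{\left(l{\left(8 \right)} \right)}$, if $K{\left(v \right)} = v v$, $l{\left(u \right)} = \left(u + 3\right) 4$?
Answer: $\frac{35610986}{18527} \approx 1922.1$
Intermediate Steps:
$l{\left(u \right)} = 12 + 4 u$ ($l{\left(u \right)} = \left(3 + u\right) 4 = 12 + 4 u$)
$K{\left(v \right)} = v^{2}$
$\frac{257286}{-18527} + K{\left(l{\left(8 \right)} \right)} = \frac{257286}{-18527} + \left(12 + 4 \cdot 8\right)^{2} = 257286 \left(- \frac{1}{18527}\right) + \left(12 + 32\right)^{2} = - \frac{257286}{18527} + 44^{2} = - \frac{257286}{18527} + 1936 = \frac{35610986}{18527}$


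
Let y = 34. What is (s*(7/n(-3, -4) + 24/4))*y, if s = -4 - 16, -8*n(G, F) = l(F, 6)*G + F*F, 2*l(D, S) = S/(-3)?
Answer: -39440/19 ≈ -2075.8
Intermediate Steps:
l(D, S) = -S/6 (l(D, S) = (S/(-3))/2 = (S*(-⅓))/2 = (-S/3)/2 = -S/6)
n(G, F) = -F²/8 + G/8 (n(G, F) = -((-⅙*6)*G + F*F)/8 = -(-G + F²)/8 = -(F² - G)/8 = -F²/8 + G/8)
s = -20
(s*(7/n(-3, -4) + 24/4))*y = -20*(7/(-⅛*(-4)² + (⅛)*(-3)) + 24/4)*34 = -20*(7/(-⅛*16 - 3/8) + 24*(¼))*34 = -20*(7/(-2 - 3/8) + 6)*34 = -20*(7/(-19/8) + 6)*34 = -20*(7*(-8/19) + 6)*34 = -20*(-56/19 + 6)*34 = -20*58/19*34 = -1160/19*34 = -39440/19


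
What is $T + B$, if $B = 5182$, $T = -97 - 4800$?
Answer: $285$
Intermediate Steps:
$T = -4897$ ($T = -97 - 4800 = -4897$)
$T + B = -4897 + 5182 = 285$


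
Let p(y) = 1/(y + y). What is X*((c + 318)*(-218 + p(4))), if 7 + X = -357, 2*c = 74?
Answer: 56307615/2 ≈ 2.8154e+7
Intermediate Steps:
c = 37 (c = (½)*74 = 37)
X = -364 (X = -7 - 357 = -364)
p(y) = 1/(2*y)
X*((c + 318)*(-218 + p(4))) = -364*(37 + 318)*(-218 + (½)/4) = -129220*(-218 + (½)*(¼)) = -129220*(-218 + ⅛) = -129220*(-1743)/8 = -364*(-618765/8) = 56307615/2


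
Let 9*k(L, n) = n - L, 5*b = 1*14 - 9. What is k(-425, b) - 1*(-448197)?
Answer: 1344733/3 ≈ 4.4824e+5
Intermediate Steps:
b = 1 (b = (1*14 - 9)/5 = (14 - 9)/5 = (⅕)*5 = 1)
k(L, n) = -L/9 + n/9 (k(L, n) = (n - L)/9 = -L/9 + n/9)
k(-425, b) - 1*(-448197) = (-⅑*(-425) + (⅑)*1) - 1*(-448197) = (425/9 + ⅑) + 448197 = 142/3 + 448197 = 1344733/3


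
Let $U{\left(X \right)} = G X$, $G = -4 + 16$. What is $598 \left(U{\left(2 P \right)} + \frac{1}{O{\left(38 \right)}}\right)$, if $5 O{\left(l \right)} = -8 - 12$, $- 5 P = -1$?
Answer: $\frac{27209}{10} \approx 2720.9$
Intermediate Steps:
$P = \frac{1}{5}$ ($P = \left(- \frac{1}{5}\right) \left(-1\right) = \frac{1}{5} \approx 0.2$)
$O{\left(l \right)} = -4$ ($O{\left(l \right)} = \frac{-8 - 12}{5} = \frac{1}{5} \left(-20\right) = -4$)
$G = 12$
$U{\left(X \right)} = 12 X$
$598 \left(U{\left(2 P \right)} + \frac{1}{O{\left(38 \right)}}\right) = 598 \left(12 \cdot 2 \cdot \frac{1}{5} + \frac{1}{-4}\right) = 598 \left(12 \cdot \frac{2}{5} - \frac{1}{4}\right) = 598 \left(\frac{24}{5} - \frac{1}{4}\right) = 598 \cdot \frac{91}{20} = \frac{27209}{10}$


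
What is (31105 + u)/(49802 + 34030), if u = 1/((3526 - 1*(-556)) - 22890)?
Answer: 195007613/525570752 ≈ 0.37104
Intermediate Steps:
u = -1/18808 (u = 1/((3526 + 556) - 22890) = 1/(4082 - 22890) = 1/(-18808) = -1/18808 ≈ -5.3169e-5)
(31105 + u)/(49802 + 34030) = (31105 - 1/18808)/(49802 + 34030) = (585022839/18808)/83832 = (585022839/18808)*(1/83832) = 195007613/525570752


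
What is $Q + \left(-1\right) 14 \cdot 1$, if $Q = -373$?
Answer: $-387$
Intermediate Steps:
$Q + \left(-1\right) 14 \cdot 1 = -373 + \left(-1\right) 14 \cdot 1 = -373 - 14 = -387$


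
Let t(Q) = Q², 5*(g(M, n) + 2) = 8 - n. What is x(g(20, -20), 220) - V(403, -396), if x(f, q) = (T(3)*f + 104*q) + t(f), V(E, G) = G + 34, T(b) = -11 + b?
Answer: 580654/25 ≈ 23226.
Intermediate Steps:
V(E, G) = 34 + G
g(M, n) = -⅖ - n/5 (g(M, n) = -2 + (8 - n)/5 = -2 + (8/5 - n/5) = -⅖ - n/5)
x(f, q) = f² - 8*f + 104*q (x(f, q) = ((-11 + 3)*f + 104*q) + f² = (-8*f + 104*q) + f² = f² - 8*f + 104*q)
x(g(20, -20), 220) - V(403, -396) = ((-⅖ - ⅕*(-20))² - 8*(-⅖ - ⅕*(-20)) + 104*220) - (34 - 396) = ((-⅖ + 4)² - 8*(-⅖ + 4) + 22880) - 1*(-362) = ((18/5)² - 8*18/5 + 22880) + 362 = (324/25 - 144/5 + 22880) + 362 = 571604/25 + 362 = 580654/25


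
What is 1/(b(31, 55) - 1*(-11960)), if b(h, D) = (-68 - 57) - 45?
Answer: 1/11790 ≈ 8.4818e-5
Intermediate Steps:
b(h, D) = -170 (b(h, D) = -125 - 45 = -170)
1/(b(31, 55) - 1*(-11960)) = 1/(-170 - 1*(-11960)) = 1/(-170 + 11960) = 1/11790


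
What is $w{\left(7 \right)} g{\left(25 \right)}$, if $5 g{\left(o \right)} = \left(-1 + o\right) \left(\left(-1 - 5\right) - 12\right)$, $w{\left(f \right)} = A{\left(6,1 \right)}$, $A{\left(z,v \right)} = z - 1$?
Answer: $-432$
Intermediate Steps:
$A{\left(z,v \right)} = -1 + z$
$w{\left(f \right)} = 5$ ($w{\left(f \right)} = -1 + 6 = 5$)
$g{\left(o \right)} = \frac{18}{5} - \frac{18 o}{5}$ ($g{\left(o \right)} = \frac{\left(-1 + o\right) \left(\left(-1 - 5\right) - 12\right)}{5} = \frac{\left(-1 + o\right) \left(-6 - 12\right)}{5} = \frac{\left(-1 + o\right) \left(-18\right)}{5} = \frac{18 - 18 o}{5} = \frac{18}{5} - \frac{18 o}{5}$)
$w{\left(7 \right)} g{\left(25 \right)} = 5 \left(\frac{18}{5} - 90\right) = 5 \left(- \frac{432}{5}\right) = -432$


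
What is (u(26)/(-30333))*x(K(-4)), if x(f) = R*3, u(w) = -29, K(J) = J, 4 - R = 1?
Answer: 87/10111 ≈ 0.0086045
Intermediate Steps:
R = 3 (R = 4 - 1*1 = 4 - 1 = 3)
x(f) = 9 (x(f) = 3*3 = 9)
(u(26)/(-30333))*x(K(-4)) = -29/(-30333)*9 = -29*(-1/30333)*9 = (29/30333)*9 = 87/10111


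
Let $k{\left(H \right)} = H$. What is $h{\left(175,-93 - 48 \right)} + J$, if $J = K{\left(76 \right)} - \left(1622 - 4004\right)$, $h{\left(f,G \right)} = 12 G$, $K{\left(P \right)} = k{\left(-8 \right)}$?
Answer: $682$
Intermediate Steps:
$K{\left(P \right)} = -8$
$J = 2374$ ($J = -8 - \left(1622 - 4004\right) = -8 - -2382 = -8 + 2382 = 2374$)
$h{\left(175,-93 - 48 \right)} + J = 12 \left(-93 - 48\right) + 2374 = 12 \left(-141\right) + 2374 = -1692 + 2374 = 682$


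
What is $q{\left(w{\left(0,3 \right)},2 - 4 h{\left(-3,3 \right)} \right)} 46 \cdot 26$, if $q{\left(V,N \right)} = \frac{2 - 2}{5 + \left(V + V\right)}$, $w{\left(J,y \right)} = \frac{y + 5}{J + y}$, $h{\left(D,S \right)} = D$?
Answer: $0$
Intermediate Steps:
$w{\left(J,y \right)} = \frac{5 + y}{J + y}$
$q{\left(V,N \right)} = 0$ ($q{\left(V,N \right)} = \frac{0}{5 + 2 V} = 0$)
$q{\left(w{\left(0,3 \right)},2 - 4 h{\left(-3,3 \right)} \right)} 46 \cdot 26 = 0 \cdot 46 \cdot 26 = 0 \cdot 26 = 0$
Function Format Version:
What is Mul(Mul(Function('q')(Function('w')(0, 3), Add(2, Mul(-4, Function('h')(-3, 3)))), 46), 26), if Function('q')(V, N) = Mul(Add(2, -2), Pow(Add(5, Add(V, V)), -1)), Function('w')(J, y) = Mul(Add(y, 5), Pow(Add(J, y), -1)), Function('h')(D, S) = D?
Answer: 0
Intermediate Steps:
Function('w')(J, y) = Mul(Pow(Add(J, y), -1), Add(5, y)) (Function('w')(J, y) = Mul(Add(5, y), Pow(Add(J, y), -1)) = Mul(Pow(Add(J, y), -1), Add(5, y)))
Function('q')(V, N) = 0 (Function('q')(V, N) = Mul(0, Pow(Add(5, Mul(2, V)), -1)) = 0)
Mul(Mul(Function('q')(Function('w')(0, 3), Add(2, Mul(-4, Function('h')(-3, 3)))), 46), 26) = Mul(Mul(0, 46), 26) = Mul(0, 26) = 0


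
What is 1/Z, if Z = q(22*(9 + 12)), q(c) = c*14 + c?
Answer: 1/6930 ≈ 0.00014430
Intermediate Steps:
q(c) = 15*c (q(c) = 14*c + c = 15*c)
Z = 6930 (Z = 15*(22*(9 + 12)) = 15*(22*21) = 15*462 = 6930)
1/Z = 1/6930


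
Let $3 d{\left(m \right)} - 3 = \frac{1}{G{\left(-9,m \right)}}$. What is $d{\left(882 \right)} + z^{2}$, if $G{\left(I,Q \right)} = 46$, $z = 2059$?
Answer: $\frac{585048517}{138} \approx 4.2395 \cdot 10^{6}$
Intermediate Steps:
$d{\left(m \right)} = \frac{139}{138}$ ($d{\left(m \right)} = 1 + \frac{1}{3 \cdot 46} = 1 + \frac{1}{3} \cdot \frac{1}{46} = 1 + \frac{1}{138} = \frac{139}{138}$)
$d{\left(882 \right)} + z^{2} = \frac{139}{138} + 2059^{2} = \frac{139}{138} + 4239481 = \frac{585048517}{138}$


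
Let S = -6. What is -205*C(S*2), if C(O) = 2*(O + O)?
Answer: 9840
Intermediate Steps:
C(O) = 4*O (C(O) = 2*(2*O) = 4*O)
-205*C(S*2) = -820*(-6*2) = -820*(-12) = -205*(-48) = 9840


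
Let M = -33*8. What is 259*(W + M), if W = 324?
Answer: 15540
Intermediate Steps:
M = -264
259*(W + M) = 259*(324 - 264) = 259*60 = 15540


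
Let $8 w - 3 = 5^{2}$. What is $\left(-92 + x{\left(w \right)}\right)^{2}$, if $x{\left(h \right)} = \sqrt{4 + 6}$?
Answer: $\left(92 - \sqrt{10}\right)^{2} \approx 7892.1$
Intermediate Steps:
$w = \frac{7}{2}$ ($w = \frac{3}{8} + \frac{5^{2}}{8} = \frac{3}{8} + \frac{1}{8} \cdot 25 = \frac{3}{8} + \frac{25}{8} = \frac{7}{2} \approx 3.5$)
$x{\left(h \right)} = \sqrt{10}$
$\left(-92 + x{\left(w \right)}\right)^{2} = \left(-92 + \sqrt{10}\right)^{2}$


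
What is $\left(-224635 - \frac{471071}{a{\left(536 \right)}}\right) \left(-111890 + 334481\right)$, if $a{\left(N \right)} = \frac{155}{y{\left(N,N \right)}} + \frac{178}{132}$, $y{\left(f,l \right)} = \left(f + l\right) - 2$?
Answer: $- \frac{633906236997096}{5273} \approx -1.2022 \cdot 10^{11}$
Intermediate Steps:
$y{\left(f,l \right)} = -2 + f + l$
$a{\left(N \right)} = \frac{89}{66} + \frac{155}{-2 + 2 N}$ ($a{\left(N \right)} = \frac{155}{-2 + N + N} + \frac{178}{132} = \frac{155}{-2 + 2 N} + 178 \cdot \frac{1}{132} = \frac{155}{-2 + 2 N} + \frac{89}{66} = \frac{89}{66} + \frac{155}{-2 + 2 N}$)
$\left(-224635 - \frac{471071}{a{\left(536 \right)}}\right) \left(-111890 + 334481\right) = \left(-224635 - \frac{471071}{\frac{1}{66} \frac{1}{-1 + 536} \left(5026 + 89 \cdot 536\right)}\right) \left(-111890 + 334481\right) = \left(-224635 - \frac{471071}{\frac{1}{66} \cdot \frac{1}{535} \left(5026 + 47704\right)}\right) 222591 = \left(-224635 - \frac{471071}{\frac{1}{66} \cdot \frac{1}{535} \cdot 52730}\right) 222591 = \left(-224635 - \frac{471071}{\frac{5273}{3531}}\right) 222591 = \left(-224635 - \frac{1663351701}{5273}\right) 222591 = \left(- \frac{2847852056}{5273}\right) 222591 = - \frac{633906236997096}{5273}$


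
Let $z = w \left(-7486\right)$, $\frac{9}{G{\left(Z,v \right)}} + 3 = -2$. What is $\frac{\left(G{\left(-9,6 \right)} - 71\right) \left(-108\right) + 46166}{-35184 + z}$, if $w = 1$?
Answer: $- \frac{135071}{106675} \approx -1.2662$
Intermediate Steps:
$G{\left(Z,v \right)} = - \frac{9}{5}$ ($G{\left(Z,v \right)} = \frac{9}{-3 - 2} = \frac{9}{-5} = 9 \left(- \frac{1}{5}\right) = - \frac{9}{5}$)
$z = -7486$ ($z = 1 \left(-7486\right) = -7486$)
$\frac{\left(G{\left(-9,6 \right)} - 71\right) \left(-108\right) + 46166}{-35184 + z} = \frac{\left(- \frac{9}{5} - 71\right) \left(-108\right) + 46166}{-35184 - 7486} = \frac{\left(- \frac{364}{5}\right) \left(-108\right) + 46166}{-42670} = \left(\frac{39312}{5} + 46166\right) \left(- \frac{1}{42670}\right) = \frac{270142}{5} \left(- \frac{1}{42670}\right) = - \frac{135071}{106675}$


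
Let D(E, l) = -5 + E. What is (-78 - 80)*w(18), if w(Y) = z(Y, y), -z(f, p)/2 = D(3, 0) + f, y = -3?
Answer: 5056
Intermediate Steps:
z(f, p) = 4 - 2*f (z(f, p) = -2*((-5 + 3) + f) = -2*(-2 + f) = 4 - 2*f)
w(Y) = 4 - 2*Y
(-78 - 80)*w(18) = (-78 - 80)*(4 - 2*18) = -158*(4 - 36) = -158*(-32) = 5056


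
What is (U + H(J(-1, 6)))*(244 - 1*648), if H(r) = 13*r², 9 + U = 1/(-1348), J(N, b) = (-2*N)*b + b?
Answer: -572229943/337 ≈ -1.6980e+6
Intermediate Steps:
J(N, b) = b - 2*N*b (J(N, b) = -2*N*b + b = b - 2*N*b)
U = -12133/1348 (U = -9 + 1/(-1348) = -9 - 1/1348 = -12133/1348 ≈ -9.0007)
(U + H(J(-1, 6)))*(244 - 1*648) = (-12133/1348 + 13*(6*(1 - 2*(-1)))²)*(244 - 1*648) = (-12133/1348 + 13*(6*(1 + 2))²)*(244 - 648) = (-12133/1348 + 13*(6*3)²)*(-404) = (-12133/1348 + 13*18²)*(-404) = (-12133/1348 + 13*324)*(-404) = (-12133/1348 + 4212)*(-404) = (5665643/1348)*(-404) = -572229943/337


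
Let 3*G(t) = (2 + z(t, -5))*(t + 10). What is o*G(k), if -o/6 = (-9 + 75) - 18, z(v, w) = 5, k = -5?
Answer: -3360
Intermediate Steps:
G(t) = 70/3 + 7*t/3 (G(t) = ((2 + 5)*(t + 10))/3 = (7*(10 + t))/3 = (70 + 7*t)/3 = 70/3 + 7*t/3)
o = -288 (o = -6*((-9 + 75) - 18) = -6*(66 - 18) = -6*48 = -288)
o*G(k) = -288*(70/3 + (7/3)*(-5)) = -288*(70/3 - 35/3) = -288*35/3 = -3360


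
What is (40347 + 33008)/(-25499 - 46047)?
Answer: -73355/71546 ≈ -1.0253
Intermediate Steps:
(40347 + 33008)/(-25499 - 46047) = 73355/(-71546) = 73355*(-1/71546) = -73355/71546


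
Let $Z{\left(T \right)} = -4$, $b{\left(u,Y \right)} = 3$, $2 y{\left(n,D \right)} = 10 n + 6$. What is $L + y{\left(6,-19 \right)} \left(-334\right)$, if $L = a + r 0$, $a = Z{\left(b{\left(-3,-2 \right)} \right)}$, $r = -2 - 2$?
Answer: $-11026$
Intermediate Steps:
$y{\left(n,D \right)} = 3 + 5 n$ ($y{\left(n,D \right)} = \frac{10 n + 6}{2} = \frac{6 + 10 n}{2} = 3 + 5 n$)
$r = -4$ ($r = -2 - 2 = -4$)
$a = -4$
$L = -4$ ($L = -4 - 0 = -4 + 0 = -4$)
$L + y{\left(6,-19 \right)} \left(-334\right) = -4 + \left(3 + 5 \cdot 6\right) \left(-334\right) = -4 + \left(3 + 30\right) \left(-334\right) = -4 + 33 \left(-334\right) = -4 - 11022 = -11026$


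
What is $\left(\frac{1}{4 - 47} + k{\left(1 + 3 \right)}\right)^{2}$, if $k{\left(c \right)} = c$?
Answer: $\frac{29241}{1849} \approx 15.814$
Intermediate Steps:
$\left(\frac{1}{4 - 47} + k{\left(1 + 3 \right)}\right)^{2} = \left(\frac{1}{4 - 47} + \left(1 + 3\right)\right)^{2} = \left(\frac{1}{-43} + 4\right)^{2} = \left(- \frac{1}{43} + 4\right)^{2} = \left(\frac{171}{43}\right)^{2} = \frac{29241}{1849}$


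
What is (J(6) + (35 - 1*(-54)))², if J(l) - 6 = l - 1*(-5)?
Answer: 11236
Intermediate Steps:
J(l) = 11 + l (J(l) = 6 + (l - 1*(-5)) = 6 + (l + 5) = 6 + (5 + l) = 11 + l)
(J(6) + (35 - 1*(-54)))² = ((11 + 6) + (35 - 1*(-54)))² = (17 + (35 + 54))² = (17 + 89)² = 106² = 11236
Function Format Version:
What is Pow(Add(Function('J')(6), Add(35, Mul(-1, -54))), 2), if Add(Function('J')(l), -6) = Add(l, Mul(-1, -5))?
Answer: 11236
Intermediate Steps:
Function('J')(l) = Add(11, l) (Function('J')(l) = Add(6, Add(l, Mul(-1, -5))) = Add(6, Add(l, 5)) = Add(6, Add(5, l)) = Add(11, l))
Pow(Add(Function('J')(6), Add(35, Mul(-1, -54))), 2) = Pow(Add(Add(11, 6), Add(35, Mul(-1, -54))), 2) = Pow(Add(17, Add(35, 54)), 2) = Pow(Add(17, 89), 2) = Pow(106, 2) = 11236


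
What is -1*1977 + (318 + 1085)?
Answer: -574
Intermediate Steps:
-1*1977 + (318 + 1085) = -1977 + 1403 = -574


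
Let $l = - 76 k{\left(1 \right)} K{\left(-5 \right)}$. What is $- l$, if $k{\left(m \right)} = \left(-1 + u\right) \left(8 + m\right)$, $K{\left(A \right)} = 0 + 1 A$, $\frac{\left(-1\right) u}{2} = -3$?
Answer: $-17100$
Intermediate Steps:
$u = 6$ ($u = \left(-2\right) \left(-3\right) = 6$)
$K{\left(A \right)} = A$ ($K{\left(A \right)} = 0 + A = A$)
$k{\left(m \right)} = 40 + 5 m$ ($k{\left(m \right)} = \left(-1 + 6\right) \left(8 + m\right) = 5 \left(8 + m\right) = 40 + 5 m$)
$l = 17100$ ($l = - 76 \left(40 + 5 \cdot 1\right) \left(-5\right) = - 76 \left(40 + 5\right) \left(-5\right) = \left(-76\right) 45 \left(-5\right) = \left(-3420\right) \left(-5\right) = 17100$)
$- l = \left(-1\right) 17100 = -17100$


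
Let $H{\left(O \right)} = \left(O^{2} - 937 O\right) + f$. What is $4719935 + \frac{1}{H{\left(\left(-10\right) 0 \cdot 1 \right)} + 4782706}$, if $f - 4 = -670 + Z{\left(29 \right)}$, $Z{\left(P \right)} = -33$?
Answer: $\frac{22570762209546}{4782007} \approx 4.7199 \cdot 10^{6}$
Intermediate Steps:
$f = -699$ ($f = 4 - 703 = -699$)
$H{\left(O \right)} = -699 + O^{2} - 937 O$ ($H{\left(O \right)} = \left(O^{2} - 937 O\right) - 699 = -699 + O^{2} - 937 O$)
$4719935 + \frac{1}{H{\left(\left(-10\right) 0 \cdot 1 \right)} + 4782706} = 4719935 + \frac{1}{\left(-699 + \left(\left(-10\right) 0 \cdot 1\right)^{2} - 937 \left(-10\right) 0 \cdot 1\right) + 4782706} = 4719935 + \frac{1}{\left(-699 + \left(0 \cdot 1\right)^{2} - 937 \cdot 0 \cdot 1\right) + 4782706} = 4719935 + \frac{1}{\left(-699 + 0^{2} - 0\right) + 4782706} = 4719935 + \frac{1}{\left(-699 + 0 + 0\right) + 4782706} = 4719935 + \frac{1}{-699 + 4782706} = 4719935 + \frac{1}{4782007} = \frac{22570762209546}{4782007}$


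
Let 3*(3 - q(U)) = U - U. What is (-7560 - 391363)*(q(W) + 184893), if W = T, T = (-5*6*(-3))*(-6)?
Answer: -73759267008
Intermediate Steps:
T = -540 (T = -30*(-3)*(-6) = 90*(-6) = -540)
W = -540
q(U) = 3 (q(U) = 3 - (U - U)/3 = 3 - 1/3*0 = 3 + 0 = 3)
(-7560 - 391363)*(q(W) + 184893) = (-7560 - 391363)*(3 + 184893) = -398923*184896 = -73759267008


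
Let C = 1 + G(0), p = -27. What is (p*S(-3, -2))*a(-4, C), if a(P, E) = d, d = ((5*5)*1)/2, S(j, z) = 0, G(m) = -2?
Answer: 0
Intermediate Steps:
C = -1 (C = 1 - 2 = -1)
d = 25/2 (d = (25*1)*(½) = 25*(½) = 25/2 ≈ 12.500)
a(P, E) = 25/2
(p*S(-3, -2))*a(-4, C) = -27*0*(25/2) = 0*(25/2) = 0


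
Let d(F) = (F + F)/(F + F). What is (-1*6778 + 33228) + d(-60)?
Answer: 26451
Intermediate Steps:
d(F) = 1 (d(F) = (2*F)/((2*F)) = (2*F)*(1/(2*F)) = 1)
(-1*6778 + 33228) + d(-60) = (-1*6778 + 33228) + 1 = (-6778 + 33228) + 1 = 26450 + 1 = 26451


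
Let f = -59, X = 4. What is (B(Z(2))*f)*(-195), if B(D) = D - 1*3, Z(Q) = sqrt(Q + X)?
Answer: -34515 + 11505*sqrt(6) ≈ -6333.6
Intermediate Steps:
Z(Q) = sqrt(4 + Q) (Z(Q) = sqrt(Q + 4) = sqrt(4 + Q))
B(D) = -3 + D (B(D) = D - 3 = -3 + D)
(B(Z(2))*f)*(-195) = ((-3 + sqrt(4 + 2))*(-59))*(-195) = ((-3 + sqrt(6))*(-59))*(-195) = (177 - 59*sqrt(6))*(-195) = -34515 + 11505*sqrt(6)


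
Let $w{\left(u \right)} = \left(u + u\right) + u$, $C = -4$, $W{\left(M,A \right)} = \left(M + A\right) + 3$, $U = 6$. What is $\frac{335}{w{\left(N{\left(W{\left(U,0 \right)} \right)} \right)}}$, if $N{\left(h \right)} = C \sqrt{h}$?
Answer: $- \frac{335}{36} \approx -9.3056$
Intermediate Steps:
$W{\left(M,A \right)} = 3 + A + M$ ($W{\left(M,A \right)} = \left(A + M\right) + 3 = 3 + A + M$)
$N{\left(h \right)} = - 4 \sqrt{h}$
$w{\left(u \right)} = 3 u$ ($w{\left(u \right)} = 2 u + u = 3 u$)
$\frac{335}{w{\left(N{\left(W{\left(U,0 \right)} \right)} \right)}} = \frac{335}{3 \left(- 4 \sqrt{3 + 0 + 6}\right)} = \frac{335}{3 \left(- 4 \sqrt{9}\right)} = \frac{335}{3 \left(\left(-4\right) 3\right)} = \frac{335}{3 \left(-12\right)} = \frac{335}{-36} = 335 \left(- \frac{1}{36}\right) = - \frac{335}{36}$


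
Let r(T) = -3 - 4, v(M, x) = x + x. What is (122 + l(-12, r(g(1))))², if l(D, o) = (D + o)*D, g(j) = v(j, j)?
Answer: 122500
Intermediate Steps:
v(M, x) = 2*x
g(j) = 2*j
r(T) = -7
l(D, o) = D*(D + o)
(122 + l(-12, r(g(1))))² = (122 - 12*(-12 - 7))² = (122 - 12*(-19))² = (122 + 228)² = 350² = 122500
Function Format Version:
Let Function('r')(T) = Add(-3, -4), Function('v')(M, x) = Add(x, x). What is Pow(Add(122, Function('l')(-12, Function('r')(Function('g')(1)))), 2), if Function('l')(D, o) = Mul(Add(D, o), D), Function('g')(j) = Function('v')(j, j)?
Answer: 122500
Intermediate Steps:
Function('v')(M, x) = Mul(2, x)
Function('g')(j) = Mul(2, j)
Function('r')(T) = -7
Function('l')(D, o) = Mul(D, Add(D, o))
Pow(Add(122, Function('l')(-12, Function('r')(Function('g')(1)))), 2) = Pow(Add(122, Mul(-12, Add(-12, -7))), 2) = Pow(Add(122, Mul(-12, -19)), 2) = Pow(Add(122, 228), 2) = Pow(350, 2) = 122500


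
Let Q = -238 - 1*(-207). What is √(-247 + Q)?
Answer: I*√278 ≈ 16.673*I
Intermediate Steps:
Q = -31 (Q = -238 + 207 = -31)
√(-247 + Q) = √(-247 - 31) = √(-278) = I*√278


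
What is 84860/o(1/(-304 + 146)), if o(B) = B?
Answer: -13407880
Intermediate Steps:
84860/o(1/(-304 + 146)) = 84860/(1/(-304 + 146)) = 84860/(1/(-158)) = 84860/(-1/158) = 84860*(-158) = -13407880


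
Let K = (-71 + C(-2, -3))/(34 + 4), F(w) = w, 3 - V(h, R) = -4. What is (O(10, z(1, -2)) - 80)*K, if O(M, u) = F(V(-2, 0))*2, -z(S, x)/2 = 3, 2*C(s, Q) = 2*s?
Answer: 2409/19 ≈ 126.79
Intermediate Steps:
V(h, R) = 7 (V(h, R) = 3 - 1*(-4) = 3 + 4 = 7)
C(s, Q) = s (C(s, Q) = (2*s)/2 = s)
z(S, x) = -6 (z(S, x) = -2*3 = -6)
K = -73/38 (K = (-71 - 2)/(34 + 4) = -73/38 ≈ -1.9211)
O(M, u) = 14 (O(M, u) = 7*2 = 14)
(O(10, z(1, -2)) - 80)*K = (14 - 80)*(-73/38) = -66*(-73/38) = 2409/19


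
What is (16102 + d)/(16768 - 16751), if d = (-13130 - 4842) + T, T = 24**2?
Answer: -1294/17 ≈ -76.118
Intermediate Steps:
T = 576
d = -17396 (d = (-13130 - 4842) + 576 = -17972 + 576 = -17396)
(16102 + d)/(16768 - 16751) = (16102 - 17396)/(16768 - 16751) = -1294/17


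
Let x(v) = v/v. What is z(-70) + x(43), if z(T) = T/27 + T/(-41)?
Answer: 127/1107 ≈ 0.11472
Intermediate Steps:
x(v) = 1
z(T) = 14*T/1107 (z(T) = T*(1/27) + T*(-1/41) = T/27 - T/41 = 14*T/1107)
z(-70) + x(43) = (14/1107)*(-70) + 1 = -980/1107 + 1 = 127/1107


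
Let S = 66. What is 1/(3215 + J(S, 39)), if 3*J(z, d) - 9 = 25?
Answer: 3/9679 ≈ 0.00030995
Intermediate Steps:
J(z, d) = 34/3 (J(z, d) = 3 + (⅓)*25 = 3 + 25/3 = 34/3)
1/(3215 + J(S, 39)) = 1/(3215 + 34/3) = 1/(9679/3) = 3/9679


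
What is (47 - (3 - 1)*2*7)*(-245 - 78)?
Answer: -6137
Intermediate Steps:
(47 - (3 - 1)*2*7)*(-245 - 78) = (47 - 2*2*7)*(-323) = (47 - 4*7)*(-323) = (47 - 1*28)*(-323) = (47 - 28)*(-323) = 19*(-323) = -6137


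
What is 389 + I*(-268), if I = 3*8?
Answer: -6043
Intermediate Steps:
I = 24
389 + I*(-268) = 389 + 24*(-268) = 389 - 6432 = -6043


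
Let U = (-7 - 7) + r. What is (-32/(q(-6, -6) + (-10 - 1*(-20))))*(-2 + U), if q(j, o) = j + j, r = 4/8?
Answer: -248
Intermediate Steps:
r = ½ (r = 4*(⅛) = ½ ≈ 0.50000)
q(j, o) = 2*j
U = -27/2 (U = (-7 - 7) + ½ = -14 + ½ = -27/2 ≈ -13.500)
(-32/(q(-6, -6) + (-10 - 1*(-20))))*(-2 + U) = (-32/(2*(-6) + (-10 - 1*(-20))))*(-2 - 27/2) = (-32/(-12 + (-10 + 20)))*(-31/2) = (-32/(-12 + 10))*(-31/2) = (-32/(-2))*(-31/2) = -½*(-32)*(-31/2) = 16*(-31/2) = -248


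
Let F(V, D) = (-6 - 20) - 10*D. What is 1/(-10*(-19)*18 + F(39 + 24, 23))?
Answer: 1/3164 ≈ 0.00031606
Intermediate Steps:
F(V, D) = -26 - 10*D
1/(-10*(-19)*18 + F(39 + 24, 23)) = 1/(-10*(-19)*18 + (-26 - 10*23)) = 1/(190*18 + (-26 - 230)) = 1/(3420 - 256) = 1/3164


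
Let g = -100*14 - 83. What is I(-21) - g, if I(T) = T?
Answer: 1462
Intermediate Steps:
g = -1483 (g = -1400 - 83 = -1483)
I(-21) - g = -21 - 1*(-1483) = -21 + 1483 = 1462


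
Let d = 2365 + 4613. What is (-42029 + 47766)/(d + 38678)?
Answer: 5737/45656 ≈ 0.12566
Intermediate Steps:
d = 6978
(-42029 + 47766)/(d + 38678) = (-42029 + 47766)/(6978 + 38678) = 5737/45656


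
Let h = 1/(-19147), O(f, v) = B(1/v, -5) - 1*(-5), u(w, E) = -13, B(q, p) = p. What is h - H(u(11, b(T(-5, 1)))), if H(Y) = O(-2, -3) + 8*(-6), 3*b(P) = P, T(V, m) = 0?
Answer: 919055/19147 ≈ 48.000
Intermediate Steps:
b(P) = P/3
O(f, v) = 0 (O(f, v) = -5 - 1*(-5) = -5 + 5 = 0)
H(Y) = -48 (H(Y) = 0 + 8*(-6) = 0 - 48 = -48)
h = -1/19147 ≈ -5.2228e-5
h - H(u(11, b(T(-5, 1)))) = -1/19147 - 1*(-48) = -1/19147 + 48 = 919055/19147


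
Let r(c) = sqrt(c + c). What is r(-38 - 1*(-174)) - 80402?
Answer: -80402 + 4*sqrt(17) ≈ -80386.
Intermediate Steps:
r(c) = sqrt(2)*sqrt(c) (r(c) = sqrt(2*c) = sqrt(2)*sqrt(c))
r(-38 - 1*(-174)) - 80402 = sqrt(2)*sqrt(-38 - 1*(-174)) - 80402 = sqrt(2)*sqrt(-38 + 174) - 80402 = sqrt(2)*sqrt(136) - 80402 = sqrt(2)*(2*sqrt(34)) - 80402 = 4*sqrt(17) - 80402 = -80402 + 4*sqrt(17)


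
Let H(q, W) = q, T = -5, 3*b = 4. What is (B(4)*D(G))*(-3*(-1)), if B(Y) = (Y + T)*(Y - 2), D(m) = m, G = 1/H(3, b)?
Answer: -2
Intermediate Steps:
b = 4/3 (b = (1/3)*4 = 4/3 ≈ 1.3333)
G = 1/3 ≈ 0.33333
B(Y) = (-5 + Y)*(-2 + Y) (B(Y) = (Y - 5)*(Y - 2) = (-5 + Y)*(-2 + Y))
(B(4)*D(G))*(-3*(-1)) = ((10 + 4**2 - 7*4)*(1/3))*(-3*(-1)) = ((10 + 16 - 28)*(1/3))*3 = -2*1/3*3 = -2/3*3 = -2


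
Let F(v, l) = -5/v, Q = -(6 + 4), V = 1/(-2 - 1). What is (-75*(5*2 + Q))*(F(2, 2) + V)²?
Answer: 0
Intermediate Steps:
V = -⅓ (V = 1/(-3) = -⅓ ≈ -0.33333)
Q = -10 (Q = -1*10 = -10)
(-75*(5*2 + Q))*(F(2, 2) + V)² = (-75*(5*2 - 10))*(-5/2 - ⅓)² = (-75*(10 - 10))*(-5*½ - ⅓)² = (-75*0)*(-5/2 - ⅓)² = 0*(-17/6)² = 0*(289/36) = 0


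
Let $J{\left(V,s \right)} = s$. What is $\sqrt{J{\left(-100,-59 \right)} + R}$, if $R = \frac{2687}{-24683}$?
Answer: $\frac{2 i \sqrt{9003025518}}{24683} \approx 7.6882 i$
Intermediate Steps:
$R = - \frac{2687}{24683}$ ($R = 2687 \left(- \frac{1}{24683}\right) = - \frac{2687}{24683} \approx -0.10886$)
$\sqrt{J{\left(-100,-59 \right)} + R} = \sqrt{-59 - \frac{2687}{24683}} = \sqrt{- \frac{1458984}{24683}} = \frac{2 i \sqrt{9003025518}}{24683}$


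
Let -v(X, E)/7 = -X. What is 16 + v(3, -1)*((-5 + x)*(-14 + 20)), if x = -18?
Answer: -2882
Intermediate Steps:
v(X, E) = 7*X (v(X, E) = -(-7)*X = 7*X)
16 + v(3, -1)*((-5 + x)*(-14 + 20)) = 16 + (7*3)*((-5 - 18)*(-14 + 20)) = 16 + 21*(-23*6) = 16 + 21*(-138) = 16 - 2898 = -2882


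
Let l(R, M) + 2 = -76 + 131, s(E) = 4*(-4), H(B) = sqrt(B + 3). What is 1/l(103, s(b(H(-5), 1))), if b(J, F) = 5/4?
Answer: 1/53 ≈ 0.018868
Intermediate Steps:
H(B) = sqrt(3 + B)
b(J, F) = 5/4 (b(J, F) = 5*(1/4) = 5/4)
s(E) = -16
l(R, M) = 53 (l(R, M) = -2 + (-76 + 131) = -2 + 55 = 53)
1/l(103, s(b(H(-5), 1))) = 1/53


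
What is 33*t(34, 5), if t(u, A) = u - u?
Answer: 0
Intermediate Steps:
t(u, A) = 0
33*t(34, 5) = 33*0 = 0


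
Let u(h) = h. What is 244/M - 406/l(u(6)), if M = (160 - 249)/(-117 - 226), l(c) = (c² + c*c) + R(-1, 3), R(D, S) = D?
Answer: 5905998/6319 ≈ 934.64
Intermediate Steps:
l(c) = -1 + 2*c² (l(c) = (c² + c*c) - 1 = (c² + c²) - 1 = 2*c² - 1 = -1 + 2*c²)
M = 89/343 (M = -89/(-343) = -89*(-1/343) = 89/343 ≈ 0.25948)
244/M - 406/l(u(6)) = 244/(89/343) - 406/(-1 + 2*6²) = 244*(343/89) - 406/(-1 + 2*36) = 83692/89 - 406/(-1 + 72) = 83692/89 - 406/71 = 5905998/6319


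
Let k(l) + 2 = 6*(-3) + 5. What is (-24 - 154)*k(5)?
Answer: 2670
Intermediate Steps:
k(l) = -15 (k(l) = -2 + (6*(-3) + 5) = -2 + (-18 + 5) = -2 - 13 = -15)
(-24 - 154)*k(5) = (-24 - 154)*(-15) = -178*(-15) = 2670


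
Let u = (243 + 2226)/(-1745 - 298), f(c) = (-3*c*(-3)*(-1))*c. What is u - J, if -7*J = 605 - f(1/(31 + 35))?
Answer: 196622777/2307228 ≈ 85.220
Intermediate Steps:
f(c) = -9*c² (f(c) = (-3*(-3*c)*(-1))*c = (-9*c)*c = -9*c²)
u = -823/681 (u = 2469/(-2043) = 2469*(-1/2043) = -823/681 ≈ -1.2085)
J = -292821/3388 (J = -(605 - (-9)*(1/(31 + 35))²)/7 = -(605 - (-9)*(1/66)²)/7 = -(605 - (-9)/4356)/7 = -(605 - 1*(-1/484))/7 = -(605 + 1/484)/7 = -⅐*292821/484 = -292821/3388 ≈ -86.429)
u - J = -823/681 - 1*(-292821/3388) = -823/681 + 292821/3388 = 196622777/2307228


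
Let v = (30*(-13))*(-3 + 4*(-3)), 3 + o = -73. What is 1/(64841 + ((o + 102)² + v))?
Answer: 1/71367 ≈ 1.4012e-5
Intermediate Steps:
o = -76 (o = -3 - 73 = -76)
v = 5850 (v = -390*(-3 - 12) = -390*(-15) = 5850)
1/(64841 + ((o + 102)² + v)) = 1/(64841 + ((-76 + 102)² + 5850)) = 1/(64841 + (26² + 5850)) = 1/(64841 + (676 + 5850)) = 1/(64841 + 6526) = 1/71367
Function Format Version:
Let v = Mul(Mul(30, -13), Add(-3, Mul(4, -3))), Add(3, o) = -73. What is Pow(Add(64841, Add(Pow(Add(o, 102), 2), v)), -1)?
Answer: Rational(1, 71367) ≈ 1.4012e-5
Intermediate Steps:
o = -76 (o = Add(-3, -73) = -76)
v = 5850 (v = Mul(-390, Add(-3, -12)) = Mul(-390, -15) = 5850)
Pow(Add(64841, Add(Pow(Add(o, 102), 2), v)), -1) = Pow(Add(64841, Add(Pow(Add(-76, 102), 2), 5850)), -1) = Pow(Add(64841, Add(Pow(26, 2), 5850)), -1) = Pow(Add(64841, Add(676, 5850)), -1) = Pow(Add(64841, 6526), -1) = Pow(71367, -1) = Rational(1, 71367)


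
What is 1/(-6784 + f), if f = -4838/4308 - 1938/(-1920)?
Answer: -344640/2338076929 ≈ -0.00014740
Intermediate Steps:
f = -39169/344640 (f = -4838*1/4308 - 1938*(-1/1920) = -2419/2154 + 323/320 = -39169/344640 ≈ -0.11365)
1/(-6784 + f) = 1/(-6784 - 39169/344640) = 1/(-2338076929/344640) = -344640/2338076929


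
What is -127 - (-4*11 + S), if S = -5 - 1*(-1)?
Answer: -79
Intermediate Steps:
S = -4 (S = -5 + 1 = -4)
-127 - (-4*11 + S) = -127 - (-4*11 - 4) = -127 - (-44 - 4) = -127 - 1*(-48) = -127 + 48 = -79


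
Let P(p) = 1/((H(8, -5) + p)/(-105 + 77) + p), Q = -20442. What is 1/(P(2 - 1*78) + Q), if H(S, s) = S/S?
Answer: -2053/41967454 ≈ -4.8919e-5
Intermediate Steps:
H(S, s) = 1
P(p) = 1/(-1/28 + 27*p/28) (P(p) = 1/((1 + p)/(-105 + 77) + p) = 1/((1 + p)/(-28) + p) = 1/((1 + p)*(-1/28) + p) = 1/((-1/28 - p/28) + p) = 1/(-1/28 + 27*p/28))
1/(P(2 - 1*78) + Q) = 1/(28/(-1 + 27*(2 - 1*78)) - 20442) = 1/(28/(-1 + 27*(2 - 78)) - 20442) = 1/(28/(-1 + 27*(-76)) - 20442) = 1/(28/(-1 - 2052) - 20442) = 1/(28/(-2053) - 20442) = 1/(28*(-1/2053) - 20442) = 1/(-28/2053 - 20442) = 1/(-41967454/2053) = -2053/41967454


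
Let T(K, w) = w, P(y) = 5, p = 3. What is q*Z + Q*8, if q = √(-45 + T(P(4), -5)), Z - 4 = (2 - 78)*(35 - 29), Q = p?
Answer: 24 - 2260*I*√2 ≈ 24.0 - 3196.1*I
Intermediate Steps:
Q = 3
Z = -452 (Z = 4 + (2 - 78)*(35 - 29) = 4 - 76*6 = 4 - 456 = -452)
q = 5*I*√2 (q = √(-45 - 5) = √(-50) = 5*I*√2 ≈ 7.0711*I)
q*Z + Q*8 = (5*I*√2)*(-452) + 3*8 = -2260*I*√2 + 24 = 24 - 2260*I*√2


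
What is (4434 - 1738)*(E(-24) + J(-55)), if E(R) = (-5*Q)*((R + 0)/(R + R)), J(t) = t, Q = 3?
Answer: -168500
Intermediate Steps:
E(R) = -15/2 (E(R) = (-5*3)*((R + 0)/(R + R)) = -15*R/(2*R) = -15*R*1/(2*R) = -15*1/2 = -15/2)
(4434 - 1738)*(E(-24) + J(-55)) = (4434 - 1738)*(-15/2 - 55) = 2696*(-125/2) = -168500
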